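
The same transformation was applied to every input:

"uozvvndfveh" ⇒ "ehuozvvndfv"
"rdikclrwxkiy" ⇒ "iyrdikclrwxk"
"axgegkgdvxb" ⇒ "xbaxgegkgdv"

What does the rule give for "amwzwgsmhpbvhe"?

heamwzwgsmhpbv

Each output is the input with this applied: move the last 2 characters to the front (rotate right by 2).
So "amwzwgsmhpbvhe" becomes "heamwzwgsmhpbv".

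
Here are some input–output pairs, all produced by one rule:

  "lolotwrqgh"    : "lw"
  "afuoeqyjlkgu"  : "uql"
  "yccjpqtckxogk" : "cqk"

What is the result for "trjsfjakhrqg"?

jjh

The rule is to delete the last 2 characters, then keep one character in every 3, starting at position 3 (positions 3rd, 6th, 9th, ...).
Starting from "trjsfjakhrqg": after the first operation, "trjsfjakhr"; after the second, "jjh".
(Check on "lolotwrqgh": → "lolotwrq" → "lw" ✓)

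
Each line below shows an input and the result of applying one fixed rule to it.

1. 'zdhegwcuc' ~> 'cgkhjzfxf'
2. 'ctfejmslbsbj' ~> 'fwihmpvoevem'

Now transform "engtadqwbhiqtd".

hqjwdgtzekltwg

Each output is the input with this applied: shift every letter 3 places forward in the alphabet (wrapping around).
For "engtadqwbhiqtd" the result is "hqjwdgtzekltwg".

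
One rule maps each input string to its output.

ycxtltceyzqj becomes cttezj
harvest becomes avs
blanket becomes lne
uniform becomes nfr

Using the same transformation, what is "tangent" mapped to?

agn

The pattern: keep every other character starting from the second (positions 2nd, 4th, 6th, ...).
Doing the same to "tangent": "agn".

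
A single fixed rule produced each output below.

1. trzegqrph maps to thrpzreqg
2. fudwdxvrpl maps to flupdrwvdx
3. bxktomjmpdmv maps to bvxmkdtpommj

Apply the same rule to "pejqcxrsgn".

pnegjsqrcx

Rule — take characters alternately from the front and the back (1st, last, 2nd, 2nd-last, ...).
For "pejqcxrsgn" the result is "pnegjsqrcx".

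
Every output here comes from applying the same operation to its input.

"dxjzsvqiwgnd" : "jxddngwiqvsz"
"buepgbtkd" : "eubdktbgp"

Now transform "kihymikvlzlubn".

hiknbulzlvkimy

What's happening: move the first 3 characters to the end (rotate left by 3), then reverse the string.
For "kihymikvlzlubn", step one produces "ymikvlzlubnkih"; step two turns that into "hiknbulzlvkimy".
(Check on "dxjzsvqiwgnd": → "zsvqiwgnddxj" → "jxddngwiqvsz" ✓)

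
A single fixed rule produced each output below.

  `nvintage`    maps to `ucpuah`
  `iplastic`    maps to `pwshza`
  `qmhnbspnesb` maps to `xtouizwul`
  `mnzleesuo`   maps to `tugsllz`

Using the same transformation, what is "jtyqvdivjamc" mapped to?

Looking at the pairs, the operation is to shift every letter 7 places forward in the alphabet (wrapping around), then delete the last 2 characters.
Applying both steps to "jtyqvdivjamc": "qafxckpcqhtj", then "qafxckpcqh".

qafxckpcqh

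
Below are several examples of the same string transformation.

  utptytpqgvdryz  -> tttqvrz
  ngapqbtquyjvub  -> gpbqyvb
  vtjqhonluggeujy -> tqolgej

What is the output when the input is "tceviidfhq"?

cvifq

Rule — keep every other character starting from the second (positions 2nd, 4th, 6th, ...).
So "tceviidfhq" becomes "cvifq".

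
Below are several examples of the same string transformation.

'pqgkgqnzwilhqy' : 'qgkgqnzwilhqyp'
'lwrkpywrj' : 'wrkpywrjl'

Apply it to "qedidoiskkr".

edidoiskkrq

What's happening: move the first character to the end.
For "qedidoiskkr" the result is "edidoiskkrq".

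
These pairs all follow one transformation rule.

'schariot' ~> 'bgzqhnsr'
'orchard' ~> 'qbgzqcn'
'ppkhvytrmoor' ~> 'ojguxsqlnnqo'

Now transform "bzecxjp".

The pattern: shift every letter 1 place backward in the alphabet (wrapping around), then move the first character to the end.
Applying both steps to "bzecxjp": "aydbwio", then "ydbwioa".

ydbwioa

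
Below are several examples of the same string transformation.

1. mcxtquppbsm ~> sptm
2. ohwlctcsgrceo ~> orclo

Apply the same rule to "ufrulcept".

Rule — keep one character in every 3, starting at position 1 (positions 1st, 4th, 7th, ...), then reverse the string.
Starting from "ufrulcept": after the first operation, "uue"; after the second, "euu".

euu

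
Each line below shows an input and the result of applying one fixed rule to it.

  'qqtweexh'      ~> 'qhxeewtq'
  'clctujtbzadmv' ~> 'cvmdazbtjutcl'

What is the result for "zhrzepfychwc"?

Each output is the input with this applied: move the first character to the end, then reverse the string.
Working it through for "zhrzepfychwc": intermediate "hrzepfychwcz", final "zcwhcyfpezrh".
(Check on "clctujtbzadmv": → "lctujtbzadmvc" → "cvmdazbtjutcl" ✓)

zcwhcyfpezrh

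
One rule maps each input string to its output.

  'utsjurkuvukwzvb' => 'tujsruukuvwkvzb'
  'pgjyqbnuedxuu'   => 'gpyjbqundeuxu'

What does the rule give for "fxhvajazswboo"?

xfvhjazawsobo

The pattern: swap each adjacent pair of characters (1↔2, 3↔4, ...).
"fxhvajazswboo" → "xfvhjazawsobo".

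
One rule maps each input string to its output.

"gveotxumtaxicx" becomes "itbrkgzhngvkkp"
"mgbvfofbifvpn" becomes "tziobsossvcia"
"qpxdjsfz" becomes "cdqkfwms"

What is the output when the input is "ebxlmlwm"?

orykyzzj

Looking at the pairs, the operation is to swap each adjacent pair of characters (1↔2, 3↔4, ...), then shift every letter 13 places forward in the alphabet (wrapping around) — i.e. ROT13.
So "ebxlmlwm" becomes "orykyzzj".
(Check on "qpxdjsfz": → "pqdxsjzf" → "cdqkfwms" ✓)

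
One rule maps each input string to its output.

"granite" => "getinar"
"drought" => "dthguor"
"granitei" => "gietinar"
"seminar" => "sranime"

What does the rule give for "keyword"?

The transformation: reverse the string, then move the last character to the front.
For "keyword", step one produces "drowyek"; step two turns that into "kdrowye".

kdrowye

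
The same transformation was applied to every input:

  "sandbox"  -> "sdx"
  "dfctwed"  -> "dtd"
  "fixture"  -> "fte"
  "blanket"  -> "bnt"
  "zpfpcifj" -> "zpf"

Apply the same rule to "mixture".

mte

Looking at the pairs, the operation is to keep one character in every 3, starting at position 1 (positions 1st, 4th, 7th, ...).
So "mixture" becomes "mte".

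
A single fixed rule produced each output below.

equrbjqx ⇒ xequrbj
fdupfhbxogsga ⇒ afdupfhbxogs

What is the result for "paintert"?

The rule is to move the last 2 characters to the front (rotate right by 2), then delete the first character.
Starting from "paintert": after the first operation, "rtpainte"; after the second, "tpainte".

tpainte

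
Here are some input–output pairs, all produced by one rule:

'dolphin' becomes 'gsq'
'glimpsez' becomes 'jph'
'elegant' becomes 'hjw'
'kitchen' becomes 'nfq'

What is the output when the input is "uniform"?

xip

What's happening: shift every letter 3 places forward in the alphabet (wrapping around), then keep one character in every 3, starting at position 1 (positions 1st, 4th, 7th, ...).
On "uniform": the first step gives "xqlirup", and the second then gives "xip".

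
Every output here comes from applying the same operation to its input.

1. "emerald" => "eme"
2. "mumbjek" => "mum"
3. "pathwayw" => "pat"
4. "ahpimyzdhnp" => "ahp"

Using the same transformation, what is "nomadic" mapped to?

nom

The pattern: keep only the first 3 characters.
On "nomadic" that produces "nom".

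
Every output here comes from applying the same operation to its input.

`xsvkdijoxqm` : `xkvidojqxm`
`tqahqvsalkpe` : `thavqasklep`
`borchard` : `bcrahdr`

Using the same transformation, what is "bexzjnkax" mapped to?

The transformation: swap each adjacent pair of characters (1↔2, 3↔4, ...), then delete the first character.
Starting from "bexzjnkax": after the first operation, "ebzxnjakx"; after the second, "bzxnjakx".

bzxnjakx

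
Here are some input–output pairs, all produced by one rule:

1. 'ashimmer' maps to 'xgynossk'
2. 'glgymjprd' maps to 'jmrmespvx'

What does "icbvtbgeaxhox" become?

The pattern: move the last character to the front, then shift every letter 6 places forward in the alphabet (wrapping around).
"icbvtbgeaxhox" → "xicbvtbgeaxho" → "doihbzhmkgdnu".
(Check on "glgymjprd": → "dglgymjpr" → "jmrmespvx" ✓)

doihbzhmkgdnu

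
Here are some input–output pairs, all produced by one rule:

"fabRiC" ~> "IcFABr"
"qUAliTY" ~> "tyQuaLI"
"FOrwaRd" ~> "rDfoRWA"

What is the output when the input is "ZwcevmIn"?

iNzWCEVM

The pattern: flip the case of every letter, then move the last 2 characters to the front (rotate right by 2).
Applying that to "ZwcevmIn" gives "iNzWCEVM".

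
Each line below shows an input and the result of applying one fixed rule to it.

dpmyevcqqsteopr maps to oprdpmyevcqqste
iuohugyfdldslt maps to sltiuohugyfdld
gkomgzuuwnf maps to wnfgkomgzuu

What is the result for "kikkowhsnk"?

In each case the input is transformed by: move the last 3 characters to the front (rotate right by 3).
For "kikkowhsnk" the result is "snkkikkowh".

snkkikkowh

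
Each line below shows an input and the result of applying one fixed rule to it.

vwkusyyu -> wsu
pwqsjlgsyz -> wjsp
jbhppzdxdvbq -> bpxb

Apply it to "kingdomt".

Rule — move the first character to the end, then keep one character in every 3, starting at position 1 (positions 1st, 4th, 7th, ...).
On "kingdomt": the first step gives "ingdomtk", and the second then gives "idt".

idt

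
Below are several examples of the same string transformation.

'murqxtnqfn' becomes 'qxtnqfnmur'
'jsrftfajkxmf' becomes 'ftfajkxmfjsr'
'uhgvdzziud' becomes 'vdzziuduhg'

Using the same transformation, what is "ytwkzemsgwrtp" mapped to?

What's happening: move the first 3 characters to the end (rotate left by 3).
Doing the same to "ytwkzemsgwrtp": "kzemsgwrtpytw".

kzemsgwrtpytw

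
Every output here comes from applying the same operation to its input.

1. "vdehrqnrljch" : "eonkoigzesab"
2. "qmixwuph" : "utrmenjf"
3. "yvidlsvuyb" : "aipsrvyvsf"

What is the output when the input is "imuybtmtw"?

In each case the input is transformed by: move the first 3 characters to the end (rotate left by 3), then shift every letter 3 places backward in the alphabet (wrapping around).
On "imuybtmtw": the first step gives "ybtmtwimu", and the second then gives "vyqjqtfjr".

vyqjqtfjr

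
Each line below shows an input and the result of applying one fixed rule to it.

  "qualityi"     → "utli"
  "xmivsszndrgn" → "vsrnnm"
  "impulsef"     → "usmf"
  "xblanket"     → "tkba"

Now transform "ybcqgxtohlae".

xqoleb

What's happening: keep every other character starting from the second (positions 2nd, 4th, 6th, ...), then sort the characters into reverse alphabetical order.
On "ybcqgxtohlae": the first step gives "bqxole", and the second then gives "xqoleb".
(Check on "xblanket": → "bakt" → "tkba" ✓)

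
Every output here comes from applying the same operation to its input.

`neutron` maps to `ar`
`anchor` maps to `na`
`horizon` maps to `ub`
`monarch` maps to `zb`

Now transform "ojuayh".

What's happening: shift every letter 13 places forward in the alphabet (wrapping around) — i.e. ROT13, then keep only the first 2 characters.
Applying both steps to "ojuayh": "bwhnlu", then "bw".

bw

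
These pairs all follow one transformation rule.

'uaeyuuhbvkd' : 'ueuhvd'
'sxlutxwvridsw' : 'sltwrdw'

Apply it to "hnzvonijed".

hzoie

Each output is the input with this applied: keep every other character starting from the first (positions 1st, 3rd, 5th, ...).
Applying that to "hnzvonijed" gives "hzoie".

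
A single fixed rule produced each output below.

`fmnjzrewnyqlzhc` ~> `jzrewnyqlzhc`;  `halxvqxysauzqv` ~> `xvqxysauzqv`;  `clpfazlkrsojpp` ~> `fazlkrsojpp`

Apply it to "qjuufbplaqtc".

ufbplaqtc

The transformation: delete the first 3 characters.
"qjuufbplaqtc" → "ufbplaqtc".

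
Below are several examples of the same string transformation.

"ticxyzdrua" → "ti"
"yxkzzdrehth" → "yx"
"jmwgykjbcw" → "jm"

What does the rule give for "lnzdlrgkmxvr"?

ln

Looking at the pairs, the operation is to keep only the first 2 characters.
"lnzdlrgkmxvr" → "ln".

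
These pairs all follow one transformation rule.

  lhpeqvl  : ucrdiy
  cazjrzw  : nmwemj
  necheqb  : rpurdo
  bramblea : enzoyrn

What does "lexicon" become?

Rule — shift every letter 13 places forward in the alphabet (wrapping around) — i.e. ROT13, then delete the first character.
On "lexicon": the first step gives "yrkvpba", and the second then gives "rkvpba".

rkvpba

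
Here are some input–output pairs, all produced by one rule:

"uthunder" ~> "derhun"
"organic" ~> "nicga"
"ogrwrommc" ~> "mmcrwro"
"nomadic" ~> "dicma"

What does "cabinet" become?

The transformation: delete the first 2 characters, then move the last 3 characters to the front (rotate right by 3).
Working it through for "cabinet": intermediate "binet", final "netbi".

netbi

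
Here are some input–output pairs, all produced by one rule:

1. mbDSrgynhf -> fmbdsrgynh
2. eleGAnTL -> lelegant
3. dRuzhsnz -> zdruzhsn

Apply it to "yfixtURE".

eyfixtur

What's happening: move the last character to the front, then convert every letter to lowercase.
Starting from "yfixtURE": after the first operation, "EyfixtUR"; after the second, "eyfixtur".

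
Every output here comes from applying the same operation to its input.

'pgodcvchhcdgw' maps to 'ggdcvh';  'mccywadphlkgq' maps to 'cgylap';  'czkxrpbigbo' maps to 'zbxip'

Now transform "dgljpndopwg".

Each output is the input with this applied: keep every other character starting from the second (positions 2nd, 4th, 6th, ...), then take characters alternately from the front and the back (1st, last, 2nd, 2nd-last, ...).
"dgljpndopwg" → "gjnow" → "gwjon".

gwjon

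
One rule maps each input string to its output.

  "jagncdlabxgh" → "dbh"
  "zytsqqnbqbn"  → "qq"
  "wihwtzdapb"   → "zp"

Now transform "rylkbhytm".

hm

Looking at the pairs, the operation is to keep one character in every 3, starting at position 3 (positions 3rd, 6th, 9th, ...), then delete the first character.
Applying that to "rylkbhytm" gives "hm".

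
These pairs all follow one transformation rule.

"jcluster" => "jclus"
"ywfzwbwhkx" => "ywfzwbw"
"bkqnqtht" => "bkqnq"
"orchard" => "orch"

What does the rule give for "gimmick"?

The rule is to delete the last 3 characters.
So "gimmick" becomes "gimm".

gimm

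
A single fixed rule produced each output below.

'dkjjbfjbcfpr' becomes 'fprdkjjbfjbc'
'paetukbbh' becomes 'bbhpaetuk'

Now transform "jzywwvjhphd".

phdjzywwvjh

Looking at the pairs, the operation is to move the last 3 characters to the front (rotate right by 3).
So "jzywwvjhphd" becomes "phdjzywwvjh".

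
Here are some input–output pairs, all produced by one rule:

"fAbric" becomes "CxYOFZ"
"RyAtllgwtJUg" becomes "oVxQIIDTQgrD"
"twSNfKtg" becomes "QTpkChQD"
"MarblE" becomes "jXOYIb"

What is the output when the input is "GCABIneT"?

dzxyfKBq

Looking at the pairs, the operation is to flip the case of every letter, then shift every letter 3 places backward in the alphabet (wrapping around).
Applying both steps to "GCABIneT": "gcabiNEt", then "dzxyfKBq".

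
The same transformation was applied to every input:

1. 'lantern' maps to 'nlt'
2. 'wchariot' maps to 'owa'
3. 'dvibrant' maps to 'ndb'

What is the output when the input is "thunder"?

Each output is the input with this applied: keep one character in every 3, starting at position 1 (positions 1st, 4th, 7th, ...), then move the last character to the front.
"thunder" → "tnr" → "rtn".

rtn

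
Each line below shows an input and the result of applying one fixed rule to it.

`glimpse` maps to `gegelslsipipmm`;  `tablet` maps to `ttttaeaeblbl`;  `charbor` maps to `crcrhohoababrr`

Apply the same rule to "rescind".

Each output is the input with this applied: double every character, then take characters alternately from the front and the back (1st, last, 2nd, 2nd-last, ...).
For "rescind" the result is "rdrdenensisicc".

rdrdenensisicc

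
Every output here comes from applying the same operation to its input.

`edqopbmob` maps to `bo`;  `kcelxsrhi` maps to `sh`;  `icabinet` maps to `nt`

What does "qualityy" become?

Looking at the pairs, the operation is to keep every other character starting from the second (positions 2nd, 4th, 6th, ...), then keep only the last 2 characters.
"qualityy" → "ulty" → "ty".

ty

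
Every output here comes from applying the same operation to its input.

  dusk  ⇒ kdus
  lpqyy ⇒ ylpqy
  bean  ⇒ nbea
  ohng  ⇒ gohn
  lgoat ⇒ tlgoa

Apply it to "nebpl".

lnebp

What's happening: move the last character to the front.
On "nebpl" that produces "lnebp".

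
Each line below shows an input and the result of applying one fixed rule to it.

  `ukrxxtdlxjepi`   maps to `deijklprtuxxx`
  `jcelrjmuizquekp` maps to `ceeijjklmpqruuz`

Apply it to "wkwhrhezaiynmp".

The transformation: sort the characters into alphabetical order.
For "wkwhrhezaiynmp" the result is "aehhikmnprwwyz".

aehhikmnprwwyz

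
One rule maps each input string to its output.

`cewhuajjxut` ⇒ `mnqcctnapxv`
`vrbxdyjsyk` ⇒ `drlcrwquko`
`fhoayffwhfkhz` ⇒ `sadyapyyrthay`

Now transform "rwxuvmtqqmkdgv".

ozwdfjjmfonqpk

In each case the input is transformed by: shift every letter 7 places backward in the alphabet (wrapping around), then reverse the string.
On "rwxuvmtqqmkdgv": the first step gives "kpqnofmjjfdwzo", and the second then gives "ozwdfjjmfonqpk".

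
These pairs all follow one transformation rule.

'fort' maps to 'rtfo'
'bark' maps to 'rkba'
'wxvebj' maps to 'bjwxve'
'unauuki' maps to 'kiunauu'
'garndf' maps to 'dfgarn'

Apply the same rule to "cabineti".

Rule — move the last 2 characters to the front (rotate right by 2).
Applying that to "cabineti" gives "ticabine".

ticabine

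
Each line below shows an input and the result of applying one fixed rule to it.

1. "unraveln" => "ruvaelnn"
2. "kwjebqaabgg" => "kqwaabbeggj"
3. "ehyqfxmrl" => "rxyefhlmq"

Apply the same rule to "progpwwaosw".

Each output is the input with this applied: sort the characters into alphabetical order, then move the last 3 characters to the front (rotate right by 3).
On "progpwwaosw" that produces "wwwagoopprs".

wwwagoopprs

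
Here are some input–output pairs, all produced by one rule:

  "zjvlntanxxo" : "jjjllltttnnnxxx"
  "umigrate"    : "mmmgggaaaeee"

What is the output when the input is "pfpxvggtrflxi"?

The pattern: keep every other character starting from the second (positions 2nd, 4th, 6th, ...), then repeat every character 3 times.
On "pfpxvggtrflxi" that produces "fffxxxgggtttfffxxx".
(Check on "umigrate": → "mgae" → "mmmgggaaaeee" ✓)

fffxxxgggtttfffxxx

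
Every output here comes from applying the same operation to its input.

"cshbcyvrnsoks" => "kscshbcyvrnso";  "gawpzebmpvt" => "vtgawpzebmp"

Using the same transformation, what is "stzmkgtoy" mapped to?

Rule — move the last 2 characters to the front (rotate right by 2).
So "stzmkgtoy" becomes "oystzmkgt".

oystzmkgt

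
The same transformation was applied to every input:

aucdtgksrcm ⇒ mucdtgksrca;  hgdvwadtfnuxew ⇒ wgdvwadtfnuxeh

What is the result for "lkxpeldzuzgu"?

ukxpeldzuzgl

Rule — swap the first and last characters.
For "lkxpeldzuzgu" the result is "ukxpeldzuzgl".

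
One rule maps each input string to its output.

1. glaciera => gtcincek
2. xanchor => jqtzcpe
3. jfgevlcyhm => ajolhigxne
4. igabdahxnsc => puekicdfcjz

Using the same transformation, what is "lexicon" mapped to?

eqpngzk

The pattern: move the last 3 characters to the front (rotate right by 3), then shift every letter 2 places forward in the alphabet (wrapping around).
"lexicon" → "conlexi" → "eqpngzk".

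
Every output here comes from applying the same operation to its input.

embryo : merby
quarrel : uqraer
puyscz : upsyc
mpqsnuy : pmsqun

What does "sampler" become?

The pattern: delete the last character, then swap each adjacent pair of characters (1↔2, 3↔4, ...).
For "sampler", step one produces "sample"; step two turns that into "aspmel".

aspmel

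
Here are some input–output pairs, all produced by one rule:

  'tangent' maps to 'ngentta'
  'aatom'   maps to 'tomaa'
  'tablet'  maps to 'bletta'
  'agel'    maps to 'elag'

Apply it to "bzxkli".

Each output is the input with this applied: move the first 2 characters to the end (rotate left by 2).
So "bzxkli" becomes "xklibz".

xklibz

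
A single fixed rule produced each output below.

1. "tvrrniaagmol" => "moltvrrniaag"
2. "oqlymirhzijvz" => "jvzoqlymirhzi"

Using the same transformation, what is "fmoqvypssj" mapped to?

ssjfmoqvyp

The pattern: move the last 3 characters to the front (rotate right by 3).
For "fmoqvypssj" the result is "ssjfmoqvyp".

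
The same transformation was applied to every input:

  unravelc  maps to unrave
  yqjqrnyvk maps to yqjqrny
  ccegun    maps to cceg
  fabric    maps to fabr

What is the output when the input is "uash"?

The rule is to delete the last 2 characters.
For "uash" the result is "ua".

ua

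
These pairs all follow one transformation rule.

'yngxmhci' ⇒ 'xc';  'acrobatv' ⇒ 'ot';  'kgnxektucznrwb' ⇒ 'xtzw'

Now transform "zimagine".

an

Looking at the pairs, the operation is to delete the first character, then keep one character in every 3, starting at position 3 (positions 3rd, 6th, 9th, ...).
On "zimagine": the first step gives "imagine", and the second then gives "an".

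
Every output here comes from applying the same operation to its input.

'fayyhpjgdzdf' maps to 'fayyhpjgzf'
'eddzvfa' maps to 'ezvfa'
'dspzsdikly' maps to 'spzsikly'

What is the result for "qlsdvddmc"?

The transformation: remove every "d".
Applying that to "qlsdvddmc" gives "qlsvmc".

qlsvmc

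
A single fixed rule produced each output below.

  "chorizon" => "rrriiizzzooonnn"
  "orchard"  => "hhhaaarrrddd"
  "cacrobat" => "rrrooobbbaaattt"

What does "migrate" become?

rrraaattteee

The pattern: delete the first 3 characters, then repeat every character 3 times.
"migrate" → "rate" → "rrraaattteee".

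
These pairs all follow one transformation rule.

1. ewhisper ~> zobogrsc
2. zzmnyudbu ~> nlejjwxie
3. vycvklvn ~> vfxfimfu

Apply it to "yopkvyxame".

kwoiyzufih

Each output is the input with this applied: shift every letter 10 places forward in the alphabet (wrapping around), then move the last 3 characters to the front (rotate right by 3).
On "yopkvyxame": the first step gives "iyzufihkwo", and the second then gives "kwoiyzufih".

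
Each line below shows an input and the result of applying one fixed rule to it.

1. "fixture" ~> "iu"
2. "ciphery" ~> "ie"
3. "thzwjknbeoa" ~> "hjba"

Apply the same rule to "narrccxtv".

act

The transformation: keep one character in every 3, starting at position 2 (positions 2nd, 5th, 8th, ...).
So "narrccxtv" becomes "act".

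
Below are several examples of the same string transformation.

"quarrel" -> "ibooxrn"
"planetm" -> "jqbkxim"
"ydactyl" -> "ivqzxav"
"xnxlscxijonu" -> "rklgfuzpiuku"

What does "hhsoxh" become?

eulpee

In each case the input is transformed by: shift every letter 3 places backward in the alphabet (wrapping around), then reverse the string.
"hhsoxh" → "eeplue" → "eulpee".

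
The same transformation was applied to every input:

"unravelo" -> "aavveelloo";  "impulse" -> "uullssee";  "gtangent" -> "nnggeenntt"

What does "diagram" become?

ggrraamm

What's happening: delete the first 3 characters, then double every character.
On "diagram": the first step gives "gram", and the second then gives "ggrraamm".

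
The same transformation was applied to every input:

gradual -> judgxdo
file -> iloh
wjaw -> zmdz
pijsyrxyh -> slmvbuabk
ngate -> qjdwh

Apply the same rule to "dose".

Each output is the input with this applied: shift every letter 3 places forward in the alphabet (wrapping around).
Doing the same to "dose": "grvh".

grvh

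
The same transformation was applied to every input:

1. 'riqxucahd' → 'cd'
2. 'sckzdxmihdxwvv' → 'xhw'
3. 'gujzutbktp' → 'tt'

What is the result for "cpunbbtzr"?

Looking at the pairs, the operation is to keep one character in every 3, starting at position 3 (positions 3rd, 6th, 9th, ...), then delete the first character.
Applying both steps to "cpunbbtzr": "ubr", then "br".

br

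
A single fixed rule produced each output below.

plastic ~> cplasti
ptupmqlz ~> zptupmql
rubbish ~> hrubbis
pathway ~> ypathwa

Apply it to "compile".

The rule is to move the last character to the front.
Applying that to "compile" gives "ecompil".

ecompil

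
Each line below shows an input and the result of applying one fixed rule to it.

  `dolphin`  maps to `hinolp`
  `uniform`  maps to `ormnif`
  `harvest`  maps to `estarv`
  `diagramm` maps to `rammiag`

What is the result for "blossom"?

Looking at the pairs, the operation is to delete the first character, then move the first 3 characters to the end (rotate left by 3).
Working it through for "blossom": intermediate "lossom", final "somlos".
(Check on "uniform": → "niform" → "ormnif" ✓)

somlos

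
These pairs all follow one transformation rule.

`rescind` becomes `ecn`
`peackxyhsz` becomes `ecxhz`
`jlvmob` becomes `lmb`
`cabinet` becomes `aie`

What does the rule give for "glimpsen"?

In each case the input is transformed by: keep every other character starting from the second (positions 2nd, 4th, 6th, ...).
Applying that to "glimpsen" gives "lmsn".

lmsn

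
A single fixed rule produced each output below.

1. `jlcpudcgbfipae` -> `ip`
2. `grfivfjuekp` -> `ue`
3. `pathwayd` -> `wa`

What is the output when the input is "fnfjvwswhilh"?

The pattern: delete the last 2 characters, then keep only the last 2 characters.
Starting from "fnfjvwswhilh": after the first operation, "fnfjvwswhi"; after the second, "hi".

hi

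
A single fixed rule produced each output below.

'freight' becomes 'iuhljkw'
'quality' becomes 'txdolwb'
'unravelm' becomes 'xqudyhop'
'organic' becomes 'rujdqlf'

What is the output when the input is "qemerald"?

Each output is the input with this applied: shift every letter 3 places forward in the alphabet (wrapping around).
On "qemerald" that produces "thphudog".

thphudog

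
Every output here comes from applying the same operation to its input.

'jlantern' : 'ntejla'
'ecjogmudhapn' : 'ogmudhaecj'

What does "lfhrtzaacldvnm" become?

What's happening: delete the last 2 characters, then move the first 3 characters to the end (rotate left by 3).
Starting from "lfhrtzaacldvnm": after the first operation, "lfhrtzaacldv"; after the second, "rtzaacldvlfh".

rtzaacldvlfh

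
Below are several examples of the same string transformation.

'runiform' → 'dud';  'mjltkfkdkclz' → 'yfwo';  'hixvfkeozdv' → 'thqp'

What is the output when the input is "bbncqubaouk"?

The pattern: keep one character in every 3, starting at position 1 (positions 1st, 4th, 7th, ...), then shift every letter 12 places forward in the alphabet (wrapping around).
On "bbncqubaouk" that produces "nong".

nong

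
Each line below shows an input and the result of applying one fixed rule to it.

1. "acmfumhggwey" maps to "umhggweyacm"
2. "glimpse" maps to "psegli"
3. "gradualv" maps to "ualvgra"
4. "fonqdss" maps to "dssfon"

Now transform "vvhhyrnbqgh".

In each case the input is transformed by: move the first 3 characters to the end (rotate left by 3), then delete the first character.
"vvhhyrnbqgh" → "hyrnbqghvvh" → "yrnbqghvvh".

yrnbqghvvh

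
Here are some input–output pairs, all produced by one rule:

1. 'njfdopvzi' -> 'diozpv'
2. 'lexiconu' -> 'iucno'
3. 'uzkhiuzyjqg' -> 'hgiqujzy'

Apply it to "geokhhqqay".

In each case the input is transformed by: delete the first 3 characters, then take characters alternately from the front and the back (1st, last, 2nd, 2nd-last, ...).
Working it through for "geokhhqqay": intermediate "khhqqay", final "kyhahqq".

kyhahqq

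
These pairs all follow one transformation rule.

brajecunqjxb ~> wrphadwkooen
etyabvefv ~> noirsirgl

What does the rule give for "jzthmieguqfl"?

The pattern: move the first 3 characters to the end (rotate left by 3), then shift every letter 13 places forward in the alphabet (wrapping around) — i.e. ROT13.
For "jzthmieguqfl", step one produces "hmieguqfljzt"; step two turns that into "uzvrthdsywmg".

uzvrthdsywmg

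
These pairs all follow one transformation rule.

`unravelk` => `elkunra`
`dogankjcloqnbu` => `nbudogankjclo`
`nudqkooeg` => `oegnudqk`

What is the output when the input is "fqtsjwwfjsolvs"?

The rule is to move the last 3 characters to the front (rotate right by 3), then delete the last character.
Working it through for "fqtsjwwfjsolvs": intermediate "lvsfqtsjwwfjso", final "lvsfqtsjwwfjs".
(Check on "nudqkooeg": → "oegnudqko" → "oegnudqk" ✓)

lvsfqtsjwwfjs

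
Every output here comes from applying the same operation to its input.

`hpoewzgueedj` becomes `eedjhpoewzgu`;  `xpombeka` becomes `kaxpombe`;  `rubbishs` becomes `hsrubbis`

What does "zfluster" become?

erzflust

What's happening: move the first 2 characters to the end (rotate left by 2), then swap the front and back halves of the string.
On "zfluster": the first step gives "lusterzf", and the second then gives "erzflust".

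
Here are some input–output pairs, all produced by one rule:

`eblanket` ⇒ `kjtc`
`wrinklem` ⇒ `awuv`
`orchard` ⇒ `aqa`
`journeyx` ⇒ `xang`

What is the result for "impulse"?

vdb

Each output is the input with this applied: shift every letter 9 places forward in the alphabet (wrapping around), then keep every other character starting from the second (positions 2nd, 4th, 6th, ...).
Applying both steps to "impulse": "rvydubn", then "vdb".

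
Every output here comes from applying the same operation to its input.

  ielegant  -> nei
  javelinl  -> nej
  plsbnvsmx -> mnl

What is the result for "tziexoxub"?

uxz

The rule is to reverse the string, then keep one character in every 3, starting at position 2 (positions 2nd, 5th, 8th, ...).
For "tziexoxub", step one produces "buxoxeizt"; step two turns that into "uxz".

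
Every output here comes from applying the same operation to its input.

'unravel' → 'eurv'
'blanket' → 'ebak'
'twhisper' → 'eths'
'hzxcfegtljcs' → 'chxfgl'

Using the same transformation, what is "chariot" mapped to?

ocai

Looking at the pairs, the operation is to move the last 2 characters to the front (rotate right by 2), then keep every other character starting from the first (positions 1st, 3rd, 5th, ...).
Applying both steps to "chariot": "otchari", then "ocai".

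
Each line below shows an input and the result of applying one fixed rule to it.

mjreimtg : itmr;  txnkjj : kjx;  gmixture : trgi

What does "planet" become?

The rule is to swap the front and back halves of the string, then keep every other character starting from the first (positions 1st, 3rd, 5th, ...).
On "planet": the first step gives "netpla", and the second then gives "ntl".

ntl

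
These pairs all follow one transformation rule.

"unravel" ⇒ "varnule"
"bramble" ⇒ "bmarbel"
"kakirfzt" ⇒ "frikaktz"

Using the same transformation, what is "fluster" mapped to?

tsulfre

Looking at the pairs, the operation is to reverse the string, then move the first 2 characters to the end (rotate left by 2).
For "fluster", step one produces "retsulf"; step two turns that into "tsulfre".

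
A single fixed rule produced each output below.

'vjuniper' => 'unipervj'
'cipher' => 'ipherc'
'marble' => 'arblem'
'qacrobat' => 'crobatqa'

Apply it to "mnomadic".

omadicmn

The transformation: move the last 2 characters to the front (rotate right by 2), then swap the front and back halves of the string.
Working it through for "mnomadic": intermediate "icmnomad", final "omadicmn".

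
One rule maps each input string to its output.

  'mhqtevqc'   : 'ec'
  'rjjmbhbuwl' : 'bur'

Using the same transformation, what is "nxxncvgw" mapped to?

cw

The rule is to move the first 2 characters to the end (rotate left by 2), then keep one character in every 3, starting at position 3 (positions 3rd, 6th, 9th, ...).
Starting from "nxxncvgw": after the first operation, "xncvgwnx"; after the second, "cw".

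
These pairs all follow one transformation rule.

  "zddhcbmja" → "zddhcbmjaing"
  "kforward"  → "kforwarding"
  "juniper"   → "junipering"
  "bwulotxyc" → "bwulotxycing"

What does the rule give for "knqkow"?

knqkowing

Looking at the pairs, the operation is to append "ing".
Doing the same to "knqkow": "knqkowing".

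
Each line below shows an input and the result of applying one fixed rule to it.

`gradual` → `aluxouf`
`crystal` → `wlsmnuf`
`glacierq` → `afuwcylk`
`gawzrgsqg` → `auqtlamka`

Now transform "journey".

diolhys

The pattern: shift every letter 6 places backward in the alphabet (wrapping around).
Doing the same to "journey": "diolhys".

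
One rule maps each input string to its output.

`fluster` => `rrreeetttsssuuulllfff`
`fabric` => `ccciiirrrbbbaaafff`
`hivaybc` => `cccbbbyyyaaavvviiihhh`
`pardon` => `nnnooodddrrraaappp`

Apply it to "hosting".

gggnnniiitttsssooohhh

Rule — repeat every character 3 times, then reverse the string.
For "hosting", step one produces "hhhooossstttiiinnnggg"; step two turns that into "gggnnniiitttsssooohhh".
(Check on "hivaybc": → "hhhiiivvvaaayyybbbccc" → "cccbbbyyyaaavvviiihhh" ✓)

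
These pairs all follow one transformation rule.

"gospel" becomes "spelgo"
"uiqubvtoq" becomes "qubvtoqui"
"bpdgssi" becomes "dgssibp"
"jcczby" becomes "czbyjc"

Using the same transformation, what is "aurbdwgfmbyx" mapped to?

rbdwgfmbyxau

The transformation: move the first 2 characters to the end (rotate left by 2).
For "aurbdwgfmbyx" the result is "rbdwgfmbyxau".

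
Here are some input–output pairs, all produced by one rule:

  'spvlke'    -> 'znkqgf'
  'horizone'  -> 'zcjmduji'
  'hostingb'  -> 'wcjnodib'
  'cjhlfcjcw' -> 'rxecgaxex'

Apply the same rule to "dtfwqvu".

pyoarlq

Each output is the input with this applied: move the last character to the front, then shift every letter 5 places backward in the alphabet (wrapping around).
Starting from "dtfwqvu": after the first operation, "udtfwqv"; after the second, "pyoarlq".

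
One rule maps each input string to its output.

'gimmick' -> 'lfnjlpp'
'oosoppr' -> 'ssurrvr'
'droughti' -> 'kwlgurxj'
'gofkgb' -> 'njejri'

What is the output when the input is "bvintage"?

The transformation: shift every letter 3 places forward in the alphabet (wrapping around), then move the last 3 characters to the front (rotate right by 3).
"bvintage" → "djheylqw".

djheylqw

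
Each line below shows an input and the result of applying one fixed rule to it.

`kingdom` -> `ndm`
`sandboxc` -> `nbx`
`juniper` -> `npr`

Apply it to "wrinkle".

ike

Rule — keep every other character starting from the first (positions 1st, 3rd, 5th, ...), then delete the first character.
"wrinkle" → "wike" → "ike".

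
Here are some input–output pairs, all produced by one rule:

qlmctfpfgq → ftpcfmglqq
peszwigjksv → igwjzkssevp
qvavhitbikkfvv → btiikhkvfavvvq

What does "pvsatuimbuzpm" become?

imubtuazspvmp

The rule is to take characters alternately from the front and the back (1st, last, 2nd, 2nd-last, ...), then reverse the string.
"pvsatuimbuzpm" → "imubtuazspvmp".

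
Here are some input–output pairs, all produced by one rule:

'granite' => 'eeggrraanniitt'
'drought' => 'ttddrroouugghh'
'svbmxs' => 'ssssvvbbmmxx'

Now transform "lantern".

nnllaanntteerr

The transformation: double every character, then move the last 2 characters to the front (rotate right by 2).
Applying both steps to "lantern": "llaanntteerrnn", then "nnllaanntteerr".
(Check on "granite": → "ggrraanniittee" → "eeggrraanniitt" ✓)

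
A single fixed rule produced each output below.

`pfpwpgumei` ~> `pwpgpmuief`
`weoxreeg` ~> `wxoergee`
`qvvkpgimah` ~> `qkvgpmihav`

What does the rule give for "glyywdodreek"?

The rule is to swap each adjacent pair of characters (1↔2, 3↔4, ...), then move the first character to the end.
Working it through for "glyywdodreek": intermediate "lgyydwdoerke", final "gyydwdoerkel".
(Check on "qvvkpgimah": → "vqkvgpmiha" → "qkvgpmihav" ✓)

gyydwdoerkel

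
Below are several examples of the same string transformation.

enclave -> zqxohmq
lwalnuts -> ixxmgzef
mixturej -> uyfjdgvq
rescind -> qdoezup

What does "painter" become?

mbzuqfd

Rule — shift every letter 12 places forward in the alphabet (wrapping around), then swap each adjacent pair of characters (1↔2, 3↔4, ...).
"painter" → "bmuzfqd" → "mbzuqfd".
(Check on "mixturej": → "yujfgdqv" → "uyfjdgvq" ✓)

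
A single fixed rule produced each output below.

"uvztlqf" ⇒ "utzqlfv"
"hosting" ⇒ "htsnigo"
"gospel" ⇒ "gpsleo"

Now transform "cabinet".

cibenta

Each output is the input with this applied: swap each adjacent pair of characters (1↔2, 3↔4, ...), then move the first character to the end.
On "cabinet": the first step gives "acibent", and the second then gives "cibenta".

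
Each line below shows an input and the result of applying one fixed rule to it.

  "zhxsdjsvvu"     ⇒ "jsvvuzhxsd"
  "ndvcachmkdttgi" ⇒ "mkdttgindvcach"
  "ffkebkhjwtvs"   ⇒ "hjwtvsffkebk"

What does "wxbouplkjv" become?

The transformation: swap the front and back halves of the string.
On "wxbouplkjv" that produces "plkjvwxbou".

plkjvwxbou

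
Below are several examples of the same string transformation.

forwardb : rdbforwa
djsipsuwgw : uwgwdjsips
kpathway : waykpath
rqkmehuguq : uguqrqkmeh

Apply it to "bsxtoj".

ojbsxt

Each output is the input with this applied: move the first character to the end, then swap the front and back halves of the string.
For "bsxtoj", step one produces "sxtojb"; step two turns that into "ojbsxt".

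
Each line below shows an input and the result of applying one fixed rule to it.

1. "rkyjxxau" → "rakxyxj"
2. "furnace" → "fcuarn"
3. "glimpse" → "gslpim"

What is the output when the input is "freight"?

Looking at the pairs, the operation is to delete the last character, then take characters alternately from the front and the back (1st, last, 2nd, 2nd-last, ...).
Starting from "freight": after the first operation, "freigh"; after the second, "fhrgei".

fhrgei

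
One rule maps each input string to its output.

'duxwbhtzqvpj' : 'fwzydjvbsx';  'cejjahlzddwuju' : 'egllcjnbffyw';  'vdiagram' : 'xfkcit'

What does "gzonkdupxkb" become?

ibqpmfwrz

The transformation: shift every letter 2 places forward in the alphabet (wrapping around), then delete the last 2 characters.
On "gzonkdupxkb" that produces "ibqpmfwrz".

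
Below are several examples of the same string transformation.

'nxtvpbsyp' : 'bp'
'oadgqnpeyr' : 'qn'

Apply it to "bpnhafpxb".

fa

Rule — take characters alternately from the front and the back (1st, last, 2nd, 2nd-last, ...), then keep only the last 2 characters.
Working it through for "bpnhafpxb": intermediate "bbpxnphfa", final "fa".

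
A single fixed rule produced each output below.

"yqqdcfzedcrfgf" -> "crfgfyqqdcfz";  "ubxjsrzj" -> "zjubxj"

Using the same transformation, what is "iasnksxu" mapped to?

xuiasn

The pattern: swap the front and back halves of the string, then delete the first 2 characters.
Applying that to "iasnksxu" gives "xuiasn".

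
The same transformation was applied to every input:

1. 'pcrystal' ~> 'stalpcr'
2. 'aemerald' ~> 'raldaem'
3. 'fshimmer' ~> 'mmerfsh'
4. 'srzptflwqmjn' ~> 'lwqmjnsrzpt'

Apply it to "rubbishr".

ishrrub

The rule is to swap the front and back halves of the string, then delete the last character.
So "rubbishr" becomes "ishrrub".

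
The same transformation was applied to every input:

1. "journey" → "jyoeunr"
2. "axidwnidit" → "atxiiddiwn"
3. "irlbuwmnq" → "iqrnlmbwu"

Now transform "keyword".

Looking at the pairs, the operation is to take characters alternately from the front and the back (1st, last, 2nd, 2nd-last, ...).
So "keyword" becomes "kderyow".

kderyow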